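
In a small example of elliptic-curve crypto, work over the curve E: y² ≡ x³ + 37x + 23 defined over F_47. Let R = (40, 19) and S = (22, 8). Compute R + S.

(36, 20)

(40, 19) + (22, 8). λ = (8 - 19)/(22 - 40) ≡ 36/29 mod 47. 29⁻¹ ≡ 13 (mod 47) since 29·13 = 377 ≡ 1, so λ ≡ 45.
  x = λ² - 40 - 22 = 2025 - 62 ≡ 36; y = λ·(40 - 36) - 19 ≡ 20. → (36, 20)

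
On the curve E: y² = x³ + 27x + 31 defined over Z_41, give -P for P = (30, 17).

-(30, 17) = (30, -17 mod 41) = (30, 24).

(30, 24)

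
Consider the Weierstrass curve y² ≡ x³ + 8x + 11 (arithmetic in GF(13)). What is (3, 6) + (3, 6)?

tangent at (3, 6): λ = (3·3² + 8)/(2·6) ≡ 9/12. 12⁻¹ ≡ 12 (mod 13), so λ ≡ 9·12 ≡ 4.
  x = λ² - 3 - 3 = 16 - 6 ≡ 10; y = λ·(3 - 10) - 6 ≡ 5. → (10, 5)

(10, 5)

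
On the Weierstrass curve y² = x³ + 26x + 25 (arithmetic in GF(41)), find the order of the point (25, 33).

2P: tangent at (25, 33): λ = (3·25² + 26)/(2·33) ≡ 15/25. 25⁻¹ ≡ 23 (mod 41), so λ ≡ 15·23 ≡ 17.
  x = λ² - 25 - 25 = 289 - 50 ≡ 34; y = λ·(25 - 34) - 33 ≡ 19. → (34, 19)
3P: (34, 19) + (25, 33). λ = (33 - 19)/(25 - 34) ≡ 14/32 mod 41. 32⁻¹ ≡ 9 (mod 41), so λ ≡ 3.
  x = λ² - 34 - 25 = 9 - 59 ≡ 32; y = λ·(34 - 32) - 19 ≡ 28. → (32, 28)
4P: (32, 28) + (25, 33). λ = (33 - 28)/(25 - 32) ≡ 5/34 mod 41. 34⁻¹ ≡ 35 (mod 41) since 34·35 = 1190 ≡ 1, so λ ≡ 11.
  x = λ² - 32 - 25 = 121 - 57 ≡ 23; y = λ·(32 - 23) - 28 ≡ 30. → (23, 30)
5P: (23, 30) + (25, 33). λ = (33 - 30)/(25 - 23) ≡ 3/2 mod 41. 2⁻¹ ≡ 21 (mod 41) since 2·21 = 42 ≡ 1, so λ ≡ 22.
  x = λ² - 23 - 25 = 484 - 48 ≡ 26; y = λ·(23 - 26) - 30 ≡ 27. → (26, 27)
6P: (26, 27) + (25, 33). λ = (33 - 27)/(25 - 26) ≡ 6/40 mod 41. 40⁻¹ ≡ 40 (mod 41), so λ ≡ 35.
  x = λ² - 26 - 25 = 1225 - 51 ≡ 26; y = λ·(26 - 26) - 27 ≡ 14. → (26, 14)
7P: (26, 14) + (25, 33). λ = (33 - 14)/(25 - 26) ≡ 19/40 mod 41. 40⁻¹ ≡ 40 (mod 41), so λ ≡ 22.
  x = λ² - 26 - 25 = 484 - 51 ≡ 23; y = λ·(26 - 23) - 14 ≡ 11. → (23, 11)
8P: (23, 11) + (25, 33). λ = (33 - 11)/(25 - 23) ≡ 22/2 mod 41. 2⁻¹ ≡ 21 (mod 41), so λ ≡ 11.
  x = λ² - 23 - 25 = 121 - 48 ≡ 32; y = λ·(23 - 32) - 11 ≡ 13. → (32, 13)
9P: (32, 13) + (25, 33). λ = (33 - 13)/(25 - 32) ≡ 20/34 mod 41. 34⁻¹ ≡ 35 (mod 41) since 34·35 = 1190 ≡ 1, so λ ≡ 3.
  x = λ² - 32 - 25 = 9 - 57 ≡ 34; y = λ·(32 - 34) - 13 ≡ 22. → (34, 22)
10P: (34, 22) + (25, 33). λ = (33 - 22)/(25 - 34) ≡ 11/32 mod 41. 32⁻¹ ≡ 9 (mod 41) since 32·9 = 288 ≡ 1, so λ ≡ 17.
  x = λ² - 34 - 25 = 289 - 59 ≡ 25; y = λ·(34 - 25) - 22 ≡ 8. → (25, 8)
11P: (25, 8) + (25, 33): same x and y₁ ≡ -y₂, so the sum is 𝒪.
11P = 𝒪, so the order is 11.

11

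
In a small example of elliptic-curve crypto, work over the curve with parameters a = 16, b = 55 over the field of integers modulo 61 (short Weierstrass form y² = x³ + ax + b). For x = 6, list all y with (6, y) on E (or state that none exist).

1, 60

x³ + 16x + 55 = 367 ≡ 1 (mod 61).
Square roots of 1 mod 61: 1 and 60 (since 1² = 1 ≡ 1).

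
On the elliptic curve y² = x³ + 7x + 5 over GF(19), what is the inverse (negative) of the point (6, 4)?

(6, 15)

-(6, 4) = (6, -4 mod 19) = (6, 15).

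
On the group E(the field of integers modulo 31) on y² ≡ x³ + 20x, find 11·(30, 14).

(17, 18)

Write Q = (30, 14).
Double-and-add on 11 = (1011)₂. Start with Q = (30, 14) for the leading 1-bit.
double: tangent at (30, 14): λ = (3·30² + 20)/(2·14) ≡ 23/28. 28⁻¹ ≡ 10 (mod 31), so λ ≡ 23·10 ≡ 13.
  x = λ² - 30 - 30 = 169 - 60 ≡ 16; y = λ·(30 - 16) - 14 ≡ 13. → (16, 13)
double: tangent at (16, 13): λ = (3·16² + 20)/(2·13) ≡ 13/26. 26⁻¹ ≡ 6 (mod 31), so λ ≡ 13·6 ≡ 16.
  x = λ² - 16 - 16 = 256 - 32 ≡ 7; y = λ·(16 - 7) - 13 ≡ 7. → (7, 7)
add Q: (7, 7) + (30, 14). λ = (14 - 7)/(30 - 7) ≡ 7/23 mod 31. 23⁻¹ ≡ 27 (mod 31), so λ ≡ 3.
  x = λ² - 7 - 30 = 9 - 37 ≡ 3; y = λ·(7 - 3) - 7 ≡ 5. → (3, 5)
double: tangent at (3, 5): λ = (3·3² + 20)/(2·5) ≡ 16/10. 10⁻¹ ≡ 28 (mod 31), so λ ≡ 16·28 ≡ 14.
  x = λ² - 3 - 3 = 196 - 6 ≡ 4; y = λ·(3 - 4) - 5 ≡ 12. → (4, 12)
add Q: (4, 12) + (30, 14). λ = (14 - 12)/(30 - 4) ≡ 2/26 mod 31. 26⁻¹ ≡ 6 (mod 31) since 26·6 = 156 ≡ 1, so λ ≡ 12.
  x = λ² - 4 - 30 = 144 - 34 ≡ 17; y = λ·(4 - 17) - 12 ≡ 18. → (17, 18)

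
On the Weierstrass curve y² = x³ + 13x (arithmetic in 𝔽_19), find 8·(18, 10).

(11, 12)

Write Q = (18, 10).
Repeated addition: build up to 8Q.
2Q: tangent at (18, 10): λ = (3·18² + 13)/(2·10) ≡ 16/1. 1⁻¹ ≡ 1 (mod 19), so λ ≡ 16·1 ≡ 16.
  x = λ² - 18 - 18 = 256 - 36 ≡ 11; y = λ·(18 - 11) - 10 ≡ 7. → (11, 7)
3Q: (11, 7) + (18, 10). λ = (10 - 7)/(18 - 11) ≡ 3/7 mod 19. 7⁻¹ ≡ 11 (mod 19), so λ ≡ 14.
  x = λ² - 11 - 18 = 196 - 29 ≡ 15; y = λ·(11 - 15) - 7 ≡ 13. → (15, 13)
4Q: (15, 13) + (18, 10). λ = (10 - 13)/(18 - 15) ≡ 16/3 mod 19. 3⁻¹ ≡ 13 (mod 19), so λ ≡ 18.
  x = λ² - 15 - 18 = 324 - 33 ≡ 6; y = λ·(15 - 6) - 13 ≡ 16. → (6, 16)
5Q: (6, 16) + (18, 10). λ = (10 - 16)/(18 - 6) ≡ 13/12 mod 19. 12⁻¹ ≡ 8 (mod 19), so λ ≡ 9.
  x = λ² - 6 - 18 = 81 - 24 ≡ 0; y = λ·(6 - 0) - 16 ≡ 0. → (0, 0)
6Q: (0, 0) + (18, 10). λ = (10 - 0)/(18 - 0) ≡ 10/18 mod 19. 18⁻¹ ≡ 18 (mod 19), so λ ≡ 9.
  x = λ² - 0 - 18 = 81 - 18 ≡ 6; y = λ·(0 - 6) - 0 ≡ 3. → (6, 3)
7Q: (6, 3) + (18, 10). λ = (10 - 3)/(18 - 6) ≡ 7/12 mod 19. 12⁻¹ ≡ 8 (mod 19) since 12·8 = 96 ≡ 1, so λ ≡ 18.
  x = λ² - 6 - 18 = 324 - 24 ≡ 15; y = λ·(6 - 15) - 3 ≡ 6. → (15, 6)
8Q: (15, 6) + (18, 10). λ = (10 - 6)/(18 - 15) ≡ 4/3 mod 19. 3⁻¹ ≡ 13 (mod 19), so λ ≡ 14.
  x = λ² - 15 - 18 = 196 - 33 ≡ 11; y = λ·(15 - 11) - 6 ≡ 12. → (11, 12)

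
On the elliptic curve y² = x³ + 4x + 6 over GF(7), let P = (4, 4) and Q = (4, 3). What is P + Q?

O

The two points share x = 4 and their y-coordinates satisfy 4 + 3 ≡ 0 (mod 7), so they are inverses. Their sum is the point at infinity.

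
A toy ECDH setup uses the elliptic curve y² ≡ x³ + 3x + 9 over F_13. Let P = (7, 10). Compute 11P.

(6, 10)

Double-and-add on 11 = (1011)₂. Start with P = (7, 10) for the leading 1-bit.
double: tangent at (7, 10): λ = (3·7² + 3)/(2·10) ≡ 7/7. 7⁻¹ ≡ 2 (mod 13) since 7·2 = 14 ≡ 1, so λ ≡ 7·2 ≡ 1.
  x = λ² - 7 - 7 = 1 - 14 ≡ 0; y = λ·(7 - 0) - 10 ≡ 10. → (0, 10)
double: tangent at (0, 10): λ = (3·0² + 3)/(2·10) ≡ 3/7. 7⁻¹ ≡ 2 (mod 13) since 7·2 = 14 ≡ 1, so λ ≡ 3·2 ≡ 6.
  x = λ² - 0 - 0 = 36 - 0 ≡ 10; y = λ·(0 - 10) - 10 ≡ 8. → (10, 8)
add P: (10, 8) + (7, 10). λ = (10 - 8)/(7 - 10) ≡ 2/10 mod 13. 10⁻¹ ≡ 4 (mod 13), so λ ≡ 8.
  x = λ² - 10 - 7 = 64 - 17 ≡ 8; y = λ·(10 - 8) - 8 ≡ 8. → (8, 8)
double: tangent at (8, 8): λ = (3·8² + 3)/(2·8) ≡ 0/3. 3⁻¹ ≡ 9 (mod 13), so λ ≡ 0·9 ≡ 0.
  x = λ² - 8 - 8 = 0 - 16 ≡ 10; y = λ·(8 - 10) - 8 ≡ 5. → (10, 5)
add P: (10, 5) + (7, 10). λ = (10 - 5)/(7 - 10) ≡ 5/10 mod 13. 10⁻¹ ≡ 4 (mod 13), so λ ≡ 7.
  x = λ² - 10 - 7 = 49 - 17 ≡ 6; y = λ·(10 - 6) - 5 ≡ 10. → (6, 10)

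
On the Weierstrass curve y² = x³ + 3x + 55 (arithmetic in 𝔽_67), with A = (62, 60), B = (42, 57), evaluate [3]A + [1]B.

(50, 7)

First 3A:
Repeated addition: build up to 3A.
2A: tangent at (62, 60): λ = (3·62² + 3)/(2·60) ≡ 11/53. 53⁻¹ ≡ 43 (mod 67), so λ ≡ 11·43 ≡ 4.
  x = λ² - 62 - 62 = 16 - 124 ≡ 26; y = λ·(62 - 26) - 60 ≡ 17. → (26, 17)
3A: (26, 17) + (62, 60). λ = (60 - 17)/(62 - 26) ≡ 43/36 mod 67. 36⁻¹ ≡ 54 (mod 67), so λ ≡ 44.
  x = λ² - 26 - 62 = 1936 - 88 ≡ 39; y = λ·(26 - 39) - 17 ≡ 14. → (39, 14)
3A = (39, 14).
Finally 3A + B:
(39, 14) + (42, 57). λ = (57 - 14)/(42 - 39) ≡ 43/3 mod 67. 3⁻¹ ≡ 45 (mod 67), so λ ≡ 59.
  x = λ² - 39 - 42 = 3481 - 81 ≡ 50; y = λ·(39 - 50) - 14 ≡ 7. → (50, 7)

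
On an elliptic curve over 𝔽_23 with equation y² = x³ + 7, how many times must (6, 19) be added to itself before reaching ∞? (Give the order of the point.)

8

2P: tangent at (6, 19): λ = (3·6² + 0)/(2·19) ≡ 16/15. 15⁻¹ ≡ 20 (mod 23) since 15·20 = 300 ≡ 1, so λ ≡ 16·20 ≡ 21.
  x = λ² - 6 - 6 = 441 - 12 ≡ 15; y = λ·(6 - 15) - 19 ≡ 22. → (15, 22)
3P: (15, 22) + (6, 19). λ = (19 - 22)/(6 - 15) ≡ 20/14 mod 23. 14⁻¹ ≡ 5 (mod 23) since 14·5 = 70 ≡ 1, so λ ≡ 8.
  x = λ² - 15 - 6 = 64 - 21 ≡ 20; y = λ·(15 - 20) - 22 ≡ 7. → (20, 7)
4P: (20, 7) + (6, 19). λ = (19 - 7)/(6 - 20) ≡ 12/9 mod 23. 9⁻¹ ≡ 18 (mod 23), so λ ≡ 9.
  x = λ² - 20 - 6 = 81 - 26 ≡ 9; y = λ·(20 - 9) - 7 ≡ 0. → (9, 0)
5P: (9, 0) + (6, 19). λ = (19 - 0)/(6 - 9) ≡ 19/20 mod 23. 20⁻¹ ≡ 15 (mod 23), so λ ≡ 9.
  x = λ² - 9 - 6 = 81 - 15 ≡ 20; y = λ·(9 - 20) - 0 ≡ 16. → (20, 16)
6P: (20, 16) + (6, 19). λ = (19 - 16)/(6 - 20) ≡ 3/9 mod 23. 9⁻¹ ≡ 18 (mod 23) since 9·18 = 162 ≡ 1, so λ ≡ 8.
  x = λ² - 20 - 6 = 64 - 26 ≡ 15; y = λ·(20 - 15) - 16 ≡ 1. → (15, 1)
7P: (15, 1) + (6, 19). λ = (19 - 1)/(6 - 15) ≡ 18/14 mod 23. 14⁻¹ ≡ 5 (mod 23) since 14·5 = 70 ≡ 1, so λ ≡ 21.
  x = λ² - 15 - 6 = 441 - 21 ≡ 6; y = λ·(15 - 6) - 1 ≡ 4. → (6, 4)
8P: (6, 4) + (6, 19): same x and y₁ ≡ -y₂, so the sum is ∞.
8P = ∞, so the order is 8.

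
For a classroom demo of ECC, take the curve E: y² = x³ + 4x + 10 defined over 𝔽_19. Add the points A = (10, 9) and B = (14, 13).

(10, 9) + (14, 13). λ = (13 - 9)/(14 - 10) ≡ 4/4 mod 19. 4⁻¹ ≡ 5 (mod 19), so λ ≡ 1.
  x = λ² - 10 - 14 = 1 - 24 ≡ 15; y = λ·(10 - 15) - 9 ≡ 5. → (15, 5)

(15, 5)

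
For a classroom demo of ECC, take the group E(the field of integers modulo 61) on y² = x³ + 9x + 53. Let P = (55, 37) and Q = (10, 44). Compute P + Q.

(56, 35)

(55, 37) + (10, 44). λ = (44 - 37)/(10 - 55) ≡ 7/16 mod 61. 16⁻¹ ≡ 42 (mod 61) since 16·42 = 672 ≡ 1, so λ ≡ 50.
  x = λ² - 55 - 10 = 2500 - 65 ≡ 56; y = λ·(55 - 56) - 37 ≡ 35. → (56, 35)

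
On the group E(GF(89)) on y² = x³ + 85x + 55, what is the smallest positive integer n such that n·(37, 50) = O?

2P: tangent at (37, 50): λ = (3·37² + 85)/(2·50) ≡ 9/11. 11⁻¹ ≡ 81 (mod 89) since 11·81 = 891 ≡ 1, so λ ≡ 9·81 ≡ 17.
  x = λ² - 37 - 37 = 289 - 74 ≡ 37; y = λ·(37 - 37) - 50 ≡ 39. → (37, 39)
3P: (37, 39) + (37, 50): same x and y₁ ≡ -y₂, so the sum is O.
3P = O, so the order is 3.

3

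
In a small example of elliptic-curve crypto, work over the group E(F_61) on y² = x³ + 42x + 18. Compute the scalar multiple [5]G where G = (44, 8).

Double-and-add on 5 = (101)₂. Start with G = (44, 8) for the leading 1-bit.
double: tangent at (44, 8): λ = (3·44² + 42)/(2·8) ≡ 55/16. 16⁻¹ ≡ 42 (mod 61) since 16·42 = 672 ≡ 1, so λ ≡ 55·42 ≡ 53.
  x = λ² - 44 - 44 = 2809 - 88 ≡ 37; y = λ·(44 - 37) - 8 ≡ 58. → (37, 58)
double: tangent at (37, 58): λ = (3·37² + 42)/(2·58) ≡ 1/55. 55⁻¹ ≡ 10 (mod 61), so λ ≡ 1·10 ≡ 10.
  x = λ² - 37 - 37 = 100 - 74 ≡ 26; y = λ·(37 - 26) - 58 ≡ 52. → (26, 52)
add G: (26, 52) + (44, 8). λ = (8 - 52)/(44 - 26) ≡ 17/18 mod 61. 18⁻¹ ≡ 17 (mod 61) since 18·17 = 306 ≡ 1, so λ ≡ 45.
  x = λ² - 26 - 44 = 2025 - 70 ≡ 3; y = λ·(26 - 3) - 52 ≡ 7. → (3, 7)

(3, 7)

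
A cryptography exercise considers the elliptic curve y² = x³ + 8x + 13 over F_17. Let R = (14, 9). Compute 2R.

tangent at (14, 9): λ = (3·14² + 8)/(2·9) ≡ 1/1. 1⁻¹ ≡ 1 (mod 17) since 1·1 = 1 ≡ 1, so λ ≡ 1·1 ≡ 1.
  x = λ² - 14 - 14 = 1 - 28 ≡ 7; y = λ·(14 - 7) - 9 ≡ 15. → (7, 15)

(7, 15)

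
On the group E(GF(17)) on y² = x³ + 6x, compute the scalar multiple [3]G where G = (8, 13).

Repeated addition: build up to 3G.
2G: tangent at (8, 13): λ = (3·8² + 6)/(2·13) ≡ 11/9. 9⁻¹ ≡ 2 (mod 17) since 9·2 = 18 ≡ 1, so λ ≡ 11·2 ≡ 5.
  x = λ² - 8 - 8 = 25 - 16 ≡ 9; y = λ·(8 - 9) - 13 ≡ 16. → (9, 16)
3G: (9, 16) + (8, 13). λ = (13 - 16)/(8 - 9) ≡ 14/16 mod 17. 16⁻¹ ≡ 16 (mod 17), so λ ≡ 3.
  x = λ² - 9 - 8 = 9 - 17 ≡ 9; y = λ·(9 - 9) - 16 ≡ 1. → (9, 1)

(9, 1)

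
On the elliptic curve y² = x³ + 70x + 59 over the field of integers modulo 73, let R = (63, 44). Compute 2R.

(12, 46)

tangent at (63, 44): λ = (3·63² + 70)/(2·44) ≡ 5/15. 15⁻¹ ≡ 39 (mod 73), so λ ≡ 5·39 ≡ 49.
  x = λ² - 63 - 63 = 2401 - 126 ≡ 12; y = λ·(63 - 12) - 44 ≡ 46. → (12, 46)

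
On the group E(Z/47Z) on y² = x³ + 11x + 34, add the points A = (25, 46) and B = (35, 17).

(25, 46) + (35, 17). λ = (17 - 46)/(35 - 25) ≡ 18/10 mod 47. 10⁻¹ ≡ 33 (mod 47) since 10·33 = 330 ≡ 1, so λ ≡ 30.
  x = λ² - 25 - 35 = 900 - 60 ≡ 41; y = λ·(25 - 41) - 46 ≡ 38. → (41, 38)

(41, 38)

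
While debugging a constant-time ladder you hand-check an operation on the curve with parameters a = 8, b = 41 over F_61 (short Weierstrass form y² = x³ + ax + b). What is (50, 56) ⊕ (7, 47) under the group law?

(50, 5)

(50, 56) + (7, 47). λ = (47 - 56)/(7 - 50) ≡ 52/18 mod 61. 18⁻¹ ≡ 17 (mod 61) since 18·17 = 306 ≡ 1, so λ ≡ 30.
  x = λ² - 50 - 7 = 900 - 57 ≡ 50; y = λ·(50 - 50) - 56 ≡ 5. → (50, 5)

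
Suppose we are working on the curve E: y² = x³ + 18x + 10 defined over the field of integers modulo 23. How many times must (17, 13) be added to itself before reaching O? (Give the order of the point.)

9

2P: tangent at (17, 13): λ = (3·17² + 18)/(2·13) ≡ 11/3. 3⁻¹ ≡ 8 (mod 23), so λ ≡ 11·8 ≡ 19.
  x = λ² - 17 - 17 = 361 - 34 ≡ 5; y = λ·(17 - 5) - 13 ≡ 8. → (5, 8)
3P: (5, 8) + (17, 13). λ = (13 - 8)/(17 - 5) ≡ 5/12 mod 23. 12⁻¹ ≡ 2 (mod 23), so λ ≡ 10.
  x = λ² - 5 - 17 = 100 - 22 ≡ 9; y = λ·(5 - 9) - 8 ≡ 21. → (9, 21)
4P: (9, 21) + (17, 13). λ = (13 - 21)/(17 - 9) ≡ 15/8 mod 23. 8⁻¹ ≡ 3 (mod 23), so λ ≡ 22.
  x = λ² - 9 - 17 = 484 - 26 ≡ 21; y = λ·(9 - 21) - 21 ≡ 14. → (21, 14)
5P: (21, 14) + (17, 13). λ = (13 - 14)/(17 - 21) ≡ 22/19 mod 23. 19⁻¹ ≡ 17 (mod 23), so λ ≡ 6.
  x = λ² - 21 - 17 = 36 - 38 ≡ 21; y = λ·(21 - 21) - 14 ≡ 9. → (21, 9)
6P: (21, 9) + (17, 13). λ = (13 - 9)/(17 - 21) ≡ 4/19 mod 23. 19⁻¹ ≡ 17 (mod 23) since 19·17 = 323 ≡ 1, so λ ≡ 22.
  x = λ² - 21 - 17 = 484 - 38 ≡ 9; y = λ·(21 - 9) - 9 ≡ 2. → (9, 2)
7P: (9, 2) + (17, 13). λ = (13 - 2)/(17 - 9) ≡ 11/8 mod 23. 8⁻¹ ≡ 3 (mod 23), so λ ≡ 10.
  x = λ² - 9 - 17 = 100 - 26 ≡ 5; y = λ·(9 - 5) - 2 ≡ 15. → (5, 15)
8P: (5, 15) + (17, 13). λ = (13 - 15)/(17 - 5) ≡ 21/12 mod 23. 12⁻¹ ≡ 2 (mod 23), so λ ≡ 19.
  x = λ² - 5 - 17 = 361 - 22 ≡ 17; y = λ·(5 - 17) - 15 ≡ 10. → (17, 10)
9P: (17, 10) + (17, 13): same x and y₁ ≡ -y₂, so the sum is O.
9P = O, so the order is 9.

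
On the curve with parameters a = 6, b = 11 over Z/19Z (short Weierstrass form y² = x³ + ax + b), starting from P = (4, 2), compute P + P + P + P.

Repeated addition: build up to 4P.
2P: tangent at (4, 2): λ = (3·4² + 6)/(2·2) ≡ 16/4. 4⁻¹ ≡ 5 (mod 19), so λ ≡ 16·5 ≡ 4.
  x = λ² - 4 - 4 = 16 - 8 ≡ 8; y = λ·(4 - 8) - 2 ≡ 1. → (8, 1)
3P: (8, 1) + (4, 2). λ = (2 - 1)/(4 - 8) ≡ 1/15 mod 19. 15⁻¹ ≡ 14 (mod 19) since 15·14 = 210 ≡ 1, so λ ≡ 14.
  x = λ² - 8 - 4 = 196 - 12 ≡ 13; y = λ·(8 - 13) - 1 ≡ 5. → (13, 5)
4P: (13, 5) + (4, 2). λ = (2 - 5)/(4 - 13) ≡ 16/10 mod 19. 10⁻¹ ≡ 2 (mod 19) since 10·2 = 20 ≡ 1, so λ ≡ 13.
  x = λ² - 13 - 4 = 169 - 17 ≡ 0; y = λ·(13 - 0) - 5 ≡ 12. → (0, 12)

(0, 12)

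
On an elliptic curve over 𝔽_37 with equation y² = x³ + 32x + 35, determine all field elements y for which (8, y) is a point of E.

10, 27

x³ + 32x + 35 = 803 ≡ 26 (mod 37).
Square roots of 26 mod 37: 10 and 27 (since 10² = 100 ≡ 26).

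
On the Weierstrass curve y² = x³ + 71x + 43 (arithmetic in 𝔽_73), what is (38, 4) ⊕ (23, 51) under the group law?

(38, 4) + (23, 51). λ = (51 - 4)/(23 - 38) ≡ 47/58 mod 73. 58⁻¹ ≡ 34 (mod 73), so λ ≡ 65.
  x = λ² - 38 - 23 = 4225 - 61 ≡ 3; y = λ·(38 - 3) - 4 ≡ 8. → (3, 8)

(3, 8)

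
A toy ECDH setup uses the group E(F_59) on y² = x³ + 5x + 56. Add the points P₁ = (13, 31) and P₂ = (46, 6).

(45, 29)

(13, 31) + (46, 6). λ = (6 - 31)/(46 - 13) ≡ 34/33 mod 59. 33⁻¹ ≡ 34 (mod 59), so λ ≡ 35.
  x = λ² - 13 - 46 = 1225 - 59 ≡ 45; y = λ·(13 - 45) - 31 ≡ 29. → (45, 29)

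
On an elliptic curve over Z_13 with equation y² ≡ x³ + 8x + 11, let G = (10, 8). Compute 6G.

Repeated addition: build up to 6G.
2G: tangent at (10, 8): λ = (3·10² + 8)/(2·8) ≡ 9/3. 3⁻¹ ≡ 9 (mod 13) since 3·9 = 27 ≡ 1, so λ ≡ 9·9 ≡ 3.
  x = λ² - 10 - 10 = 9 - 20 ≡ 2; y = λ·(10 - 2) - 8 ≡ 3. → (2, 3)
3G: (2, 3) + (10, 8). λ = (8 - 3)/(10 - 2) ≡ 5/8 mod 13. 8⁻¹ ≡ 5 (mod 13) since 8·5 = 40 ≡ 1, so λ ≡ 12.
  x = λ² - 2 - 10 = 144 - 12 ≡ 2; y = λ·(2 - 2) - 3 ≡ 10. → (2, 10)
4G: (2, 10) + (10, 8). λ = (8 - 10)/(10 - 2) ≡ 11/8 mod 13. 8⁻¹ ≡ 5 (mod 13) since 8·5 = 40 ≡ 1, so λ ≡ 3.
  x = λ² - 2 - 10 = 9 - 12 ≡ 10; y = λ·(2 - 10) - 10 ≡ 5. → (10, 5)
5G: (10, 5) + (10, 8): same x and y₁ ≡ -y₂, so the sum is O.
6G: O + (10, 8) = (10, 8) (identity).

(10, 8)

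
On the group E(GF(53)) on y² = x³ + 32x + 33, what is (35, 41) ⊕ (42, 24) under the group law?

(35, 41) + (42, 24). λ = (24 - 41)/(42 - 35) ≡ 36/7 mod 53. 7⁻¹ ≡ 38 (mod 53), so λ ≡ 43.
  x = λ² - 35 - 42 = 1849 - 77 ≡ 23; y = λ·(35 - 23) - 41 ≡ 51. → (23, 51)

(23, 51)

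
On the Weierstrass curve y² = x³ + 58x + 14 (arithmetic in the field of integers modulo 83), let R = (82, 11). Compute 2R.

(3, 76)

tangent at (82, 11): λ = (3·82² + 58)/(2·11) ≡ 61/22. 22⁻¹ ≡ 34 (mod 83), so λ ≡ 61·34 ≡ 82.
  x = λ² - 82 - 82 = 6724 - 164 ≡ 3; y = λ·(82 - 3) - 11 ≡ 76. → (3, 76)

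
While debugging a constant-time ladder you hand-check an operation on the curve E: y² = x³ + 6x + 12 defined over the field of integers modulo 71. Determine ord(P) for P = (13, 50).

10

2P: tangent at (13, 50): λ = (3·13² + 6)/(2·50) ≡ 16/29. 29⁻¹ ≡ 49 (mod 71), so λ ≡ 16·49 ≡ 3.
  x = λ² - 13 - 13 = 9 - 26 ≡ 54; y = λ·(13 - 54) - 50 ≡ 40. → (54, 40)
3P: (54, 40) + (13, 50). λ = (50 - 40)/(13 - 54) ≡ 10/30 mod 71. 30⁻¹ ≡ 45 (mod 71) since 30·45 = 1350 ≡ 1, so λ ≡ 24.
  x = λ² - 54 - 13 = 576 - 67 ≡ 12; y = λ·(54 - 12) - 40 ≡ 45. → (12, 45)
4P: (12, 45) + (13, 50). λ = (50 - 45)/(13 - 12) ≡ 5/1 mod 71. 1⁻¹ ≡ 1 (mod 71) since 1·1 = 1 ≡ 1, so λ ≡ 5.
  x = λ² - 12 - 13 = 25 - 25 ≡ 0; y = λ·(12 - 0) - 45 ≡ 15. → (0, 15)
5P: (0, 15) + (13, 50). λ = (50 - 15)/(13 - 0) ≡ 35/13 mod 71. 13⁻¹ ≡ 11 (mod 71), so λ ≡ 30.
  x = λ² - 0 - 13 = 900 - 13 ≡ 35; y = λ·(0 - 35) - 15 ≡ 0. → (35, 0)
6P: (35, 0) + (13, 50). λ = (50 - 0)/(13 - 35) ≡ 50/49 mod 71. 49⁻¹ ≡ 29 (mod 71), so λ ≡ 30.
  x = λ² - 35 - 13 = 900 - 48 ≡ 0; y = λ·(35 - 0) - 0 ≡ 56. → (0, 56)
7P: (0, 56) + (13, 50). λ = (50 - 56)/(13 - 0) ≡ 65/13 mod 71. 13⁻¹ ≡ 11 (mod 71), so λ ≡ 5.
  x = λ² - 0 - 13 = 25 - 13 ≡ 12; y = λ·(0 - 12) - 56 ≡ 26. → (12, 26)
8P: (12, 26) + (13, 50). λ = (50 - 26)/(13 - 12) ≡ 24/1 mod 71. 1⁻¹ ≡ 1 (mod 71), so λ ≡ 24.
  x = λ² - 12 - 13 = 576 - 25 ≡ 54; y = λ·(12 - 54) - 26 ≡ 31. → (54, 31)
9P: (54, 31) + (13, 50). λ = (50 - 31)/(13 - 54) ≡ 19/30 mod 71. 30⁻¹ ≡ 45 (mod 71), so λ ≡ 3.
  x = λ² - 54 - 13 = 9 - 67 ≡ 13; y = λ·(54 - 13) - 31 ≡ 21. → (13, 21)
10P: (13, 21) + (13, 50): same x and y₁ ≡ -y₂, so the sum is O.
10P = O, so the order is 10.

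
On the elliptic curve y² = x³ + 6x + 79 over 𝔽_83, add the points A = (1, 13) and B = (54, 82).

(64, 24)

(1, 13) + (54, 82). λ = (82 - 13)/(54 - 1) ≡ 69/53 mod 83. 53⁻¹ ≡ 47 (mod 83), so λ ≡ 6.
  x = λ² - 1 - 54 = 36 - 55 ≡ 64; y = λ·(1 - 64) - 13 ≡ 24. → (64, 24)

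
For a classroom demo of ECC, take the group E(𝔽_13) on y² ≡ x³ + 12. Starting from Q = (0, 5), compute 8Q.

(0, 8)

Repeated addition: build up to 8Q.
2Q: tangent at (0, 5): λ = (3·0² + 0)/(2·5) ≡ 0/10. 10⁻¹ ≡ 4 (mod 13), so λ ≡ 0·4 ≡ 0.
  x = λ² - 0 - 0 = 0 - 0 ≡ 0; y = λ·(0 - 0) - 5 ≡ 8. → (0, 8)
3Q: (0, 8) + (0, 5): same x and y₁ ≡ -y₂, so the sum is 𝒪.
4Q: 𝒪 + (0, 5) = (0, 5) (identity).
5Q: tangent at (0, 5): λ = (3·0² + 0)/(2·5) ≡ 0/10. 10⁻¹ ≡ 4 (mod 13), so λ ≡ 0·4 ≡ 0.
  x = λ² - 0 - 0 = 0 - 0 ≡ 0; y = λ·(0 - 0) - 5 ≡ 8. → (0, 8)
6Q: (0, 8) + (0, 5): same x and y₁ ≡ -y₂, so the sum is 𝒪.
7Q: 𝒪 + (0, 5) = (0, 5) (identity).
8Q: tangent at (0, 5): λ = (3·0² + 0)/(2·5) ≡ 0/10. 10⁻¹ ≡ 4 (mod 13) since 10·4 = 40 ≡ 1, so λ ≡ 0·4 ≡ 0.
  x = λ² - 0 - 0 = 0 - 0 ≡ 0; y = λ·(0 - 0) - 5 ≡ 8. → (0, 8)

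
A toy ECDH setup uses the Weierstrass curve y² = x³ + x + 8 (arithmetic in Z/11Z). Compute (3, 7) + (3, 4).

The two points share x = 3 and their y-coordinates satisfy 7 + 4 ≡ 0 (mod 11), so they are inverses. Their sum is O.

O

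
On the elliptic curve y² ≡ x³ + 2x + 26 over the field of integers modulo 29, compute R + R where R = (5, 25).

(26, 14)

tangent at (5, 25): λ = (3·5² + 2)/(2·25) ≡ 19/21. 21⁻¹ ≡ 18 (mod 29), so λ ≡ 19·18 ≡ 23.
  x = λ² - 5 - 5 = 529 - 10 ≡ 26; y = λ·(5 - 26) - 25 ≡ 14. → (26, 14)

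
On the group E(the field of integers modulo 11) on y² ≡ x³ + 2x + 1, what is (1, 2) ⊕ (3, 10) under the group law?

(1, 9)

(1, 2) + (3, 10). λ = (10 - 2)/(3 - 1) ≡ 8/2 mod 11. 2⁻¹ ≡ 6 (mod 11), so λ ≡ 4.
  x = λ² - 1 - 3 = 16 - 4 ≡ 1; y = λ·(1 - 1) - 2 ≡ 9. → (1, 9)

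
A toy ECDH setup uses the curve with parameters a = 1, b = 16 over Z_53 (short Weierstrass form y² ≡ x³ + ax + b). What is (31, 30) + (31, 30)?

(29, 52)

tangent at (31, 30): λ = (3·31² + 1)/(2·30) ≡ 22/7. 7⁻¹ ≡ 38 (mod 53) since 7·38 = 266 ≡ 1, so λ ≡ 22·38 ≡ 41.
  x = λ² - 31 - 31 = 1681 - 62 ≡ 29; y = λ·(31 - 29) - 30 ≡ 52. → (29, 52)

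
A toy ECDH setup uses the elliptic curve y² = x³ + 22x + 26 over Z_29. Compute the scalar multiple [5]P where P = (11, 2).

Double-and-add on 5 = (101)₂. Start with P = (11, 2) for the leading 1-bit.
double: tangent at (11, 2): λ = (3·11² + 22)/(2·2) ≡ 8/4. 4⁻¹ ≡ 22 (mod 29), so λ ≡ 8·22 ≡ 2.
  x = λ² - 11 - 11 = 4 - 22 ≡ 11; y = λ·(11 - 11) - 2 ≡ 27. → (11, 27)
double: tangent at (11, 27): λ = (3·11² + 22)/(2·27) ≡ 8/25. 25⁻¹ ≡ 7 (mod 29), so λ ≡ 8·7 ≡ 27.
  x = λ² - 11 - 11 = 729 - 22 ≡ 11; y = λ·(11 - 11) - 27 ≡ 2. → (11, 2)
add P: tangent at (11, 2): λ = (3·11² + 22)/(2·2) ≡ 8/4. 4⁻¹ ≡ 22 (mod 29) since 4·22 = 88 ≡ 1, so λ ≡ 8·22 ≡ 2.
  x = λ² - 11 - 11 = 4 - 22 ≡ 11; y = λ·(11 - 11) - 2 ≡ 27. → (11, 27)

(11, 27)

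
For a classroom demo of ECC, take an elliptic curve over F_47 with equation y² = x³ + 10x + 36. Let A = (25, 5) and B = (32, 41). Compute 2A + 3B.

First 2A:
Repeated addition: build up to 2A.
2A: tangent at (25, 5): λ = (3·25² + 10)/(2·5) ≡ 5/10. 10⁻¹ ≡ 33 (mod 47), so λ ≡ 5·33 ≡ 24.
  x = λ² - 25 - 25 = 576 - 50 ≡ 9; y = λ·(25 - 9) - 5 ≡ 3. → (9, 3)
2A = (9, 3).
Next 3B:
Repeated addition: build up to 3B.
2B: tangent at (32, 41): λ = (3·32² + 10)/(2·41) ≡ 27/35. 35⁻¹ ≡ 43 (mod 47), so λ ≡ 27·43 ≡ 33.
  x = λ² - 32 - 32 = 1089 - 64 ≡ 38; y = λ·(32 - 38) - 41 ≡ 43. → (38, 43)
3B: (38, 43) + (32, 41). λ = (41 - 43)/(32 - 38) ≡ 45/41 mod 47. 41⁻¹ ≡ 39 (mod 47) since 41·39 = 1599 ≡ 1, so λ ≡ 16.
  x = λ² - 38 - 32 = 256 - 70 ≡ 45; y = λ·(38 - 45) - 43 ≡ 33. → (45, 33)
3B = (45, 33).
Finally 2A + 3B:
(9, 3) + (45, 33). λ = (33 - 3)/(45 - 9) ≡ 30/36 mod 47. 36⁻¹ ≡ 17 (mod 47), so λ ≡ 40.
  x = λ² - 9 - 45 = 1600 - 54 ≡ 42; y = λ·(9 - 42) - 3 ≡ 40. → (42, 40)

(42, 40)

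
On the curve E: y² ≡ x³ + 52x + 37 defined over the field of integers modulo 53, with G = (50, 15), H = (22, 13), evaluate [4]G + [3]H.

First 4G:
Double-and-add on 4 = (100)₂. Start with G = (50, 15) for the leading 1-bit.
double: tangent at (50, 15): λ = (3·50² + 52)/(2·15) ≡ 26/30. 30⁻¹ ≡ 23 (mod 53) since 30·23 = 690 ≡ 1, so λ ≡ 26·23 ≡ 15.
  x = λ² - 50 - 50 = 225 - 100 ≡ 19; y = λ·(50 - 19) - 15 ≡ 26. → (19, 26)
double: tangent at (19, 26): λ = (3·19² + 52)/(2·26) ≡ 22/52. 52⁻¹ ≡ 52 (mod 53), so λ ≡ 22·52 ≡ 31.
  x = λ² - 19 - 19 = 961 - 38 ≡ 22; y = λ·(19 - 22) - 26 ≡ 40. → (22, 40)
4G = (22, 40).
Next 3H:
Repeated addition: build up to 3H.
2H: tangent at (22, 13): λ = (3·22² + 52)/(2·13) ≡ 20/26. 26⁻¹ ≡ 51 (mod 53) since 26·51 = 1326 ≡ 1, so λ ≡ 20·51 ≡ 13.
  x = λ² - 22 - 22 = 169 - 44 ≡ 19; y = λ·(22 - 19) - 13 ≡ 26. → (19, 26)
3H: (19, 26) + (22, 13). λ = (13 - 26)/(22 - 19) ≡ 40/3 mod 53. 3⁻¹ ≡ 18 (mod 53), so λ ≡ 31.
  x = λ² - 19 - 22 = 961 - 41 ≡ 19; y = λ·(19 - 19) - 26 ≡ 27. → (19, 27)
3H = (19, 27).
Finally 4G + 3H:
(22, 40) + (19, 27). λ = (27 - 40)/(19 - 22) ≡ 40/50 mod 53. 50⁻¹ ≡ 35 (mod 53) since 50·35 = 1750 ≡ 1, so λ ≡ 22.
  x = λ² - 22 - 19 = 484 - 41 ≡ 19; y = λ·(22 - 19) - 40 ≡ 26. → (19, 26)

(19, 26)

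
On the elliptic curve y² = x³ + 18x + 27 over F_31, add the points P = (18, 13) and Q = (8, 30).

(18, 13) + (8, 30). λ = (30 - 13)/(8 - 18) ≡ 17/21 mod 31. 21⁻¹ ≡ 3 (mod 31) since 21·3 = 63 ≡ 1, so λ ≡ 20.
  x = λ² - 18 - 8 = 400 - 26 ≡ 2; y = λ·(18 - 2) - 13 ≡ 28. → (2, 28)

(2, 28)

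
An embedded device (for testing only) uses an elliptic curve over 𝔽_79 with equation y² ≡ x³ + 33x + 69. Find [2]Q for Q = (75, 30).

(59, 39)

tangent at (75, 30): λ = (3·75² + 33)/(2·30) ≡ 2/60. 60⁻¹ ≡ 54 (mod 79) since 60·54 = 3240 ≡ 1, so λ ≡ 2·54 ≡ 29.
  x = λ² - 75 - 75 = 841 - 150 ≡ 59; y = λ·(75 - 59) - 30 ≡ 39. → (59, 39)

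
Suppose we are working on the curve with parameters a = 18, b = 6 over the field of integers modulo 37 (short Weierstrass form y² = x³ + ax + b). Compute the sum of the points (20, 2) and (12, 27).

(20, 2) + (12, 27). λ = (27 - 2)/(12 - 20) ≡ 25/29 mod 37. 29⁻¹ ≡ 23 (mod 37), so λ ≡ 20.
  x = λ² - 20 - 12 = 400 - 32 ≡ 35; y = λ·(20 - 35) - 2 ≡ 31. → (35, 31)

(35, 31)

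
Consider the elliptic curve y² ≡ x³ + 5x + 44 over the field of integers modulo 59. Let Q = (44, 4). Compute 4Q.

(55, 14)

Repeated addition: build up to 4Q.
2Q: tangent at (44, 4): λ = (3·44² + 5)/(2·4) ≡ 31/8. 8⁻¹ ≡ 37 (mod 59), so λ ≡ 31·37 ≡ 26.
  x = λ² - 44 - 44 = 676 - 88 ≡ 57; y = λ·(44 - 57) - 4 ≡ 12. → (57, 12)
3Q: (57, 12) + (44, 4). λ = (4 - 12)/(44 - 57) ≡ 51/46 mod 59. 46⁻¹ ≡ 9 (mod 59), so λ ≡ 46.
  x = λ² - 57 - 44 = 2116 - 101 ≡ 9; y = λ·(57 - 9) - 12 ≡ 13. → (9, 13)
4Q: (9, 13) + (44, 4). λ = (4 - 13)/(44 - 9) ≡ 50/35 mod 59. 35⁻¹ ≡ 27 (mod 59), so λ ≡ 52.
  x = λ² - 9 - 44 = 2704 - 53 ≡ 55; y = λ·(9 - 55) - 13 ≡ 14. → (55, 14)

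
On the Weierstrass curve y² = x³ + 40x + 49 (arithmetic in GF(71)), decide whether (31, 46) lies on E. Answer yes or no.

y² = 46² ≡ 57; x³ + 40x + 49 = 31080 ≡ 53 (mod 71). 57 ≠ 53.

no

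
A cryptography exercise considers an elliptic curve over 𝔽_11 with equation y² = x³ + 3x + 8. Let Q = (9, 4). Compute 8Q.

O

Repeated addition: build up to 8Q.
2Q: tangent at (9, 4): λ = (3·9² + 3)/(2·4) ≡ 4/8. 8⁻¹ ≡ 7 (mod 11), so λ ≡ 4·7 ≡ 6.
  x = λ² - 9 - 9 = 36 - 18 ≡ 7; y = λ·(9 - 7) - 4 ≡ 8. → (7, 8)
3Q: (7, 8) + (9, 4). λ = (4 - 8)/(9 - 7) ≡ 7/2 mod 11. 2⁻¹ ≡ 6 (mod 11) since 2·6 = 12 ≡ 1, so λ ≡ 9.
  x = λ² - 7 - 9 = 81 - 16 ≡ 10; y = λ·(7 - 10) - 8 ≡ 9. → (10, 9)
4Q: (10, 9) + (9, 4). λ = (4 - 9)/(9 - 10) ≡ 6/10 mod 11. 10⁻¹ ≡ 10 (mod 11), so λ ≡ 5.
  x = λ² - 10 - 9 = 25 - 19 ≡ 6; y = λ·(10 - 6) - 9 ≡ 0. → (6, 0)
5Q: (6, 0) + (9, 4). λ = (4 - 0)/(9 - 6) ≡ 4/3 mod 11. 3⁻¹ ≡ 4 (mod 11), so λ ≡ 5.
  x = λ² - 6 - 9 = 25 - 15 ≡ 10; y = λ·(6 - 10) - 0 ≡ 2. → (10, 2)
6Q: (10, 2) + (9, 4). λ = (4 - 2)/(9 - 10) ≡ 2/10 mod 11. 10⁻¹ ≡ 10 (mod 11), so λ ≡ 9.
  x = λ² - 10 - 9 = 81 - 19 ≡ 7; y = λ·(10 - 7) - 2 ≡ 3. → (7, 3)
7Q: (7, 3) + (9, 4). λ = (4 - 3)/(9 - 7) ≡ 1/2 mod 11. 2⁻¹ ≡ 6 (mod 11), so λ ≡ 6.
  x = λ² - 7 - 9 = 36 - 16 ≡ 9; y = λ·(7 - 9) - 3 ≡ 7. → (9, 7)
8Q: (9, 7) + (9, 4): same x and y₁ ≡ -y₂, so the sum is O.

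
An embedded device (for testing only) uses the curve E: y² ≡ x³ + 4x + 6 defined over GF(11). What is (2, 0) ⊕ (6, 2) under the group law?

(6, 9)

(2, 0) + (6, 2). λ = (2 - 0)/(6 - 2) ≡ 2/4 mod 11. 4⁻¹ ≡ 3 (mod 11) since 4·3 = 12 ≡ 1, so λ ≡ 6.
  x = λ² - 2 - 6 = 36 - 8 ≡ 6; y = λ·(2 - 6) - 0 ≡ 9. → (6, 9)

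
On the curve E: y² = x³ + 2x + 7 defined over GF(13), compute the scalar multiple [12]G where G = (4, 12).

(10, 0)

Repeated addition: build up to 12G.
2G: tangent at (4, 12): λ = (3·4² + 2)/(2·12) ≡ 11/11. 11⁻¹ ≡ 6 (mod 13), so λ ≡ 11·6 ≡ 1.
  x = λ² - 4 - 4 = 1 - 8 ≡ 6; y = λ·(4 - 6) - 12 ≡ 12. → (6, 12)
3G: (6, 12) + (4, 12). λ = (12 - 12)/(4 - 6) ≡ 0/11 mod 13. 11⁻¹ ≡ 6 (mod 13), so λ ≡ 0.
  x = λ² - 6 - 4 = 0 - 10 ≡ 3; y = λ·(6 - 3) - 12 ≡ 1. → (3, 1)
4G: (3, 1) + (4, 12). λ = (12 - 1)/(4 - 3) ≡ 11/1 mod 13. 1⁻¹ ≡ 1 (mod 13) since 1·1 = 1 ≡ 1, so λ ≡ 11.
  x = λ² - 3 - 4 = 121 - 7 ≡ 10; y = λ·(3 - 10) - 1 ≡ 0. → (10, 0)
5G: (10, 0) + (4, 12). λ = (12 - 0)/(4 - 10) ≡ 12/7 mod 13. 7⁻¹ ≡ 2 (mod 13) since 7·2 = 14 ≡ 1, so λ ≡ 11.
  x = λ² - 10 - 4 = 121 - 14 ≡ 3; y = λ·(10 - 3) - 0 ≡ 12. → (3, 12)
6G: (3, 12) + (4, 12). λ = (12 - 12)/(4 - 3) ≡ 0/1 mod 13. 1⁻¹ ≡ 1 (mod 13) since 1·1 = 1 ≡ 1, so λ ≡ 0.
  x = λ² - 3 - 4 = 0 - 7 ≡ 6; y = λ·(3 - 6) - 12 ≡ 1. → (6, 1)
7G: (6, 1) + (4, 12). λ = (12 - 1)/(4 - 6) ≡ 11/11 mod 13. 11⁻¹ ≡ 6 (mod 13), so λ ≡ 1.
  x = λ² - 6 - 4 = 1 - 10 ≡ 4; y = λ·(6 - 4) - 1 ≡ 1. → (4, 1)
8G: (4, 1) + (4, 12): same x and y₁ ≡ -y₂, so the sum is ∞.
9G: ∞ + (4, 12) = (4, 12) (identity).
10G: tangent at (4, 12): λ = (3·4² + 2)/(2·12) ≡ 11/11. 11⁻¹ ≡ 6 (mod 13), so λ ≡ 11·6 ≡ 1.
  x = λ² - 4 - 4 = 1 - 8 ≡ 6; y = λ·(4 - 6) - 12 ≡ 12. → (6, 12)
11G: (6, 12) + (4, 12). λ = (12 - 12)/(4 - 6) ≡ 0/11 mod 13. 11⁻¹ ≡ 6 (mod 13) since 11·6 = 66 ≡ 1, so λ ≡ 0.
  x = λ² - 6 - 4 = 0 - 10 ≡ 3; y = λ·(6 - 3) - 12 ≡ 1. → (3, 1)
12G: (3, 1) + (4, 12). λ = (12 - 1)/(4 - 3) ≡ 11/1 mod 13. 1⁻¹ ≡ 1 (mod 13), so λ ≡ 11.
  x = λ² - 3 - 4 = 121 - 7 ≡ 10; y = λ·(3 - 10) - 1 ≡ 0. → (10, 0)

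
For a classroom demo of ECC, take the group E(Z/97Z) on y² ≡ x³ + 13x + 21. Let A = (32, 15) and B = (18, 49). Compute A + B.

(43, 81)

(32, 15) + (18, 49). λ = (49 - 15)/(18 - 32) ≡ 34/83 mod 97. 83⁻¹ ≡ 90 (mod 97), so λ ≡ 53.
  x = λ² - 32 - 18 = 2809 - 50 ≡ 43; y = λ·(32 - 43) - 15 ≡ 81. → (43, 81)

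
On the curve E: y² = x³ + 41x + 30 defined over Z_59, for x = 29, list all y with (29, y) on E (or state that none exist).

x³ + 41x + 30 = 25608 ≡ 2 (mod 59).
2 is a non-residue mod 59; no y exists.

none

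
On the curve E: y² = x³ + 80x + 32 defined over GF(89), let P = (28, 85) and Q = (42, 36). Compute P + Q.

(9, 71)

(28, 85) + (42, 36). λ = (36 - 85)/(42 - 28) ≡ 40/14 mod 89. 14⁻¹ ≡ 70 (mod 89) since 14·70 = 980 ≡ 1, so λ ≡ 41.
  x = λ² - 28 - 42 = 1681 - 70 ≡ 9; y = λ·(28 - 9) - 85 ≡ 71. → (9, 71)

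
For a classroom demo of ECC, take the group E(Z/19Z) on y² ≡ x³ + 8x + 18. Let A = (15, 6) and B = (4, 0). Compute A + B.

(16, 9)

(15, 6) + (4, 0). λ = (0 - 6)/(4 - 15) ≡ 13/8 mod 19. 8⁻¹ ≡ 12 (mod 19), so λ ≡ 4.
  x = λ² - 15 - 4 = 16 - 19 ≡ 16; y = λ·(15 - 16) - 6 ≡ 9. → (16, 9)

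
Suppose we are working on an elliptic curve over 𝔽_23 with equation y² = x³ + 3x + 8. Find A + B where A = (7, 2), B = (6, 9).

(7, 2) + (6, 9). λ = (9 - 2)/(6 - 7) ≡ 7/22 mod 23. 22⁻¹ ≡ 22 (mod 23) since 22·22 = 484 ≡ 1, so λ ≡ 16.
  x = λ² - 7 - 6 = 256 - 13 ≡ 13; y = λ·(7 - 13) - 2 ≡ 17. → (13, 17)

(13, 17)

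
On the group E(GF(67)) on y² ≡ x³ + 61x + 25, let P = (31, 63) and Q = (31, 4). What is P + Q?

O

The two points share x = 31 and their y-coordinates satisfy 63 + 4 ≡ 0 (mod 67), so they are inverses. Their sum is O.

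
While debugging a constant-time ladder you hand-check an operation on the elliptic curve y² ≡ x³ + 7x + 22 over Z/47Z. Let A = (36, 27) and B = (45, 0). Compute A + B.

(22, 25)

(36, 27) + (45, 0). λ = (0 - 27)/(45 - 36) ≡ 20/9 mod 47. 9⁻¹ ≡ 21 (mod 47) since 9·21 = 189 ≡ 1, so λ ≡ 44.
  x = λ² - 36 - 45 = 1936 - 81 ≡ 22; y = λ·(36 - 22) - 27 ≡ 25. → (22, 25)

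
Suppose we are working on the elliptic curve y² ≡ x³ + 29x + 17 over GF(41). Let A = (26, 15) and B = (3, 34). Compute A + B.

(26, 15) + (3, 34). λ = (34 - 15)/(3 - 26) ≡ 19/18 mod 41. 18⁻¹ ≡ 16 (mod 41), so λ ≡ 17.
  x = λ² - 26 - 3 = 289 - 29 ≡ 14; y = λ·(26 - 14) - 15 ≡ 25. → (14, 25)

(14, 25)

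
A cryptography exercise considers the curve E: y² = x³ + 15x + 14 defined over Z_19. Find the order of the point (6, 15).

2P: tangent at (6, 15): λ = (3·6² + 15)/(2·15) ≡ 9/11. 11⁻¹ ≡ 7 (mod 19) since 11·7 = 77 ≡ 1, so λ ≡ 9·7 ≡ 6.
  x = λ² - 6 - 6 = 36 - 12 ≡ 5; y = λ·(6 - 5) - 15 ≡ 10. → (5, 10)
3P: (5, 10) + (6, 15). λ = (15 - 10)/(6 - 5) ≡ 5/1 mod 19. 1⁻¹ ≡ 1 (mod 19) since 1·1 = 1 ≡ 1, so λ ≡ 5.
  x = λ² - 5 - 6 = 25 - 11 ≡ 14; y = λ·(5 - 14) - 10 ≡ 2. → (14, 2)
4P: (14, 2) + (6, 15). λ = (15 - 2)/(6 - 14) ≡ 13/11 mod 19. 11⁻¹ ≡ 7 (mod 19) since 11·7 = 77 ≡ 1, so λ ≡ 15.
  x = λ² - 14 - 6 = 225 - 20 ≡ 15; y = λ·(14 - 15) - 2 ≡ 2. → (15, 2)
5P: (15, 2) + (6, 15). λ = (15 - 2)/(6 - 15) ≡ 13/10 mod 19. 10⁻¹ ≡ 2 (mod 19) since 10·2 = 20 ≡ 1, so λ ≡ 7.
  x = λ² - 15 - 6 = 49 - 21 ≡ 9; y = λ·(15 - 9) - 2 ≡ 2. → (9, 2)
6P: (9, 2) + (6, 15). λ = (15 - 2)/(6 - 9) ≡ 13/16 mod 19. 16⁻¹ ≡ 6 (mod 19), so λ ≡ 2.
  x = λ² - 9 - 6 = 4 - 15 ≡ 8; y = λ·(9 - 8) - 2 ≡ 0. → (8, 0)
7P: (8, 0) + (6, 15). λ = (15 - 0)/(6 - 8) ≡ 15/17 mod 19. 17⁻¹ ≡ 9 (mod 19) since 17·9 = 153 ≡ 1, so λ ≡ 2.
  x = λ² - 8 - 6 = 4 - 14 ≡ 9; y = λ·(8 - 9) - 0 ≡ 17. → (9, 17)
8P: (9, 17) + (6, 15). λ = (15 - 17)/(6 - 9) ≡ 17/16 mod 19. 16⁻¹ ≡ 6 (mod 19), so λ ≡ 7.
  x = λ² - 9 - 6 = 49 - 15 ≡ 15; y = λ·(9 - 15) - 17 ≡ 17. → (15, 17)
9P: (15, 17) + (6, 15). λ = (15 - 17)/(6 - 15) ≡ 17/10 mod 19. 10⁻¹ ≡ 2 (mod 19) since 10·2 = 20 ≡ 1, so λ ≡ 15.
  x = λ² - 15 - 6 = 225 - 21 ≡ 14; y = λ·(15 - 14) - 17 ≡ 17. → (14, 17)
10P: (14, 17) + (6, 15). λ = (15 - 17)/(6 - 14) ≡ 17/11 mod 19. 11⁻¹ ≡ 7 (mod 19) since 11·7 = 77 ≡ 1, so λ ≡ 5.
  x = λ² - 14 - 6 = 25 - 20 ≡ 5; y = λ·(14 - 5) - 17 ≡ 9. → (5, 9)
11P: (5, 9) + (6, 15). λ = (15 - 9)/(6 - 5) ≡ 6/1 mod 19. 1⁻¹ ≡ 1 (mod 19), so λ ≡ 6.
  x = λ² - 5 - 6 = 36 - 11 ≡ 6; y = λ·(5 - 6) - 9 ≡ 4. → (6, 4)
12P: (6, 4) + (6, 15): same x and y₁ ≡ -y₂, so the sum is 𝒪.
12P = 𝒪, so the order is 12.

12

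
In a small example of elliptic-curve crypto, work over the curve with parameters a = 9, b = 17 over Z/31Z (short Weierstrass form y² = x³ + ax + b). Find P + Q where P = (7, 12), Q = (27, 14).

(6, 16)

(7, 12) + (27, 14). λ = (14 - 12)/(27 - 7) ≡ 2/20 mod 31. 20⁻¹ ≡ 14 (mod 31) since 20·14 = 280 ≡ 1, so λ ≡ 28.
  x = λ² - 7 - 27 = 784 - 34 ≡ 6; y = λ·(7 - 6) - 12 ≡ 16. → (6, 16)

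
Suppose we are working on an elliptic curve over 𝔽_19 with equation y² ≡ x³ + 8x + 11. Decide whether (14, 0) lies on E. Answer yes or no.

y² = 0² ≡ 0; x³ + 8x + 11 = 2867 ≡ 17 (mod 19). 0 ≠ 17.

no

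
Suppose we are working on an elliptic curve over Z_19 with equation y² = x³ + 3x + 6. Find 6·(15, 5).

Write Q = (15, 5).
Double-and-add on 6 = (110)₂. Start with Q = (15, 5) for the leading 1-bit.
double: tangent at (15, 5): λ = (3·15² + 3)/(2·5) ≡ 13/10. 10⁻¹ ≡ 2 (mod 19), so λ ≡ 13·2 ≡ 7.
  x = λ² - 15 - 15 = 49 - 30 ≡ 0; y = λ·(15 - 0) - 5 ≡ 5. → (0, 5)
add Q: (0, 5) + (15, 5). λ = (5 - 5)/(15 - 0) ≡ 0/15 mod 19. 15⁻¹ ≡ 14 (mod 19), so λ ≡ 0.
  x = λ² - 0 - 15 = 0 - 15 ≡ 4; y = λ·(0 - 4) - 5 ≡ 14. → (4, 14)
double: tangent at (4, 14): λ = (3·4² + 3)/(2·14) ≡ 13/9. 9⁻¹ ≡ 17 (mod 19) since 9·17 = 153 ≡ 1, so λ ≡ 13·17 ≡ 12.
  x = λ² - 4 - 4 = 144 - 8 ≡ 3; y = λ·(4 - 3) - 14 ≡ 17. → (3, 17)

(3, 17)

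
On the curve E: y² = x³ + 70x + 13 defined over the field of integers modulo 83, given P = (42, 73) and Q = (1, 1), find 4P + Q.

(42, 73)

First 4P:
Repeated addition: build up to 4P.
2P: tangent at (42, 73): λ = (3·42² + 70)/(2·73) ≡ 50/63. 63⁻¹ ≡ 29 (mod 83) since 63·29 = 1827 ≡ 1, so λ ≡ 50·29 ≡ 39.
  x = λ² - 42 - 42 = 1521 - 84 ≡ 26; y = λ·(42 - 26) - 73 ≡ 53. → (26, 53)
3P: (26, 53) + (42, 73). λ = (73 - 53)/(42 - 26) ≡ 20/16 mod 83. 16⁻¹ ≡ 26 (mod 83) since 16·26 = 416 ≡ 1, so λ ≡ 22.
  x = λ² - 26 - 42 = 484 - 68 ≡ 1; y = λ·(26 - 1) - 53 ≡ 82. → (1, 82)
4P: (1, 82) + (42, 73). λ = (73 - 82)/(42 - 1) ≡ 74/41 mod 83. 41⁻¹ ≡ 81 (mod 83) since 41·81 = 3321 ≡ 1, so λ ≡ 18.
  x = λ² - 1 - 42 = 324 - 43 ≡ 32; y = λ·(1 - 32) - 82 ≡ 24. → (32, 24)
4P = (32, 24).
Finally 4P + Q:
(32, 24) + (1, 1). λ = (1 - 24)/(1 - 32) ≡ 60/52 mod 83. 52⁻¹ ≡ 8 (mod 83) since 52·8 = 416 ≡ 1, so λ ≡ 65.
  x = λ² - 32 - 1 = 4225 - 33 ≡ 42; y = λ·(32 - 42) - 24 ≡ 73. → (42, 73)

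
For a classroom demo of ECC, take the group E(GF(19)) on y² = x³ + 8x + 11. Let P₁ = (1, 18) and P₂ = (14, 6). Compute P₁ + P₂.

(8, 6)

(1, 18) + (14, 6). λ = (6 - 18)/(14 - 1) ≡ 7/13 mod 19. 13⁻¹ ≡ 3 (mod 19), so λ ≡ 2.
  x = λ² - 1 - 14 = 4 - 15 ≡ 8; y = λ·(1 - 8) - 18 ≡ 6. → (8, 6)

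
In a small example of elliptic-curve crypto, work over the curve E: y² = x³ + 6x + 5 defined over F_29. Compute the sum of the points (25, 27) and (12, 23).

(25, 27) + (12, 23). λ = (23 - 27)/(12 - 25) ≡ 25/16 mod 29. 16⁻¹ ≡ 20 (mod 29) since 16·20 = 320 ≡ 1, so λ ≡ 7.
  x = λ² - 25 - 12 = 49 - 37 ≡ 12; y = λ·(25 - 12) - 27 ≡ 6. → (12, 6)

(12, 6)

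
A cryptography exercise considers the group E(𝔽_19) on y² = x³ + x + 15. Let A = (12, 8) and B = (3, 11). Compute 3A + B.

First 3A:
Repeated addition: build up to 3A.
2A: tangent at (12, 8): λ = (3·12² + 1)/(2·8) ≡ 15/16. 16⁻¹ ≡ 6 (mod 19) since 16·6 = 96 ≡ 1, so λ ≡ 15·6 ≡ 14.
  x = λ² - 12 - 12 = 196 - 24 ≡ 1; y = λ·(12 - 1) - 8 ≡ 13. → (1, 13)
3A: (1, 13) + (12, 8). λ = (8 - 13)/(12 - 1) ≡ 14/11 mod 19. 11⁻¹ ≡ 7 (mod 19), so λ ≡ 3.
  x = λ² - 1 - 12 = 9 - 13 ≡ 15; y = λ·(1 - 15) - 13 ≡ 2. → (15, 2)
3A = (15, 2).
Finally 3A + B:
(15, 2) + (3, 11). λ = (11 - 2)/(3 - 15) ≡ 9/7 mod 19. 7⁻¹ ≡ 11 (mod 19), so λ ≡ 4.
  x = λ² - 15 - 3 = 16 - 18 ≡ 17; y = λ·(15 - 17) - 2 ≡ 9. → (17, 9)

(17, 9)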